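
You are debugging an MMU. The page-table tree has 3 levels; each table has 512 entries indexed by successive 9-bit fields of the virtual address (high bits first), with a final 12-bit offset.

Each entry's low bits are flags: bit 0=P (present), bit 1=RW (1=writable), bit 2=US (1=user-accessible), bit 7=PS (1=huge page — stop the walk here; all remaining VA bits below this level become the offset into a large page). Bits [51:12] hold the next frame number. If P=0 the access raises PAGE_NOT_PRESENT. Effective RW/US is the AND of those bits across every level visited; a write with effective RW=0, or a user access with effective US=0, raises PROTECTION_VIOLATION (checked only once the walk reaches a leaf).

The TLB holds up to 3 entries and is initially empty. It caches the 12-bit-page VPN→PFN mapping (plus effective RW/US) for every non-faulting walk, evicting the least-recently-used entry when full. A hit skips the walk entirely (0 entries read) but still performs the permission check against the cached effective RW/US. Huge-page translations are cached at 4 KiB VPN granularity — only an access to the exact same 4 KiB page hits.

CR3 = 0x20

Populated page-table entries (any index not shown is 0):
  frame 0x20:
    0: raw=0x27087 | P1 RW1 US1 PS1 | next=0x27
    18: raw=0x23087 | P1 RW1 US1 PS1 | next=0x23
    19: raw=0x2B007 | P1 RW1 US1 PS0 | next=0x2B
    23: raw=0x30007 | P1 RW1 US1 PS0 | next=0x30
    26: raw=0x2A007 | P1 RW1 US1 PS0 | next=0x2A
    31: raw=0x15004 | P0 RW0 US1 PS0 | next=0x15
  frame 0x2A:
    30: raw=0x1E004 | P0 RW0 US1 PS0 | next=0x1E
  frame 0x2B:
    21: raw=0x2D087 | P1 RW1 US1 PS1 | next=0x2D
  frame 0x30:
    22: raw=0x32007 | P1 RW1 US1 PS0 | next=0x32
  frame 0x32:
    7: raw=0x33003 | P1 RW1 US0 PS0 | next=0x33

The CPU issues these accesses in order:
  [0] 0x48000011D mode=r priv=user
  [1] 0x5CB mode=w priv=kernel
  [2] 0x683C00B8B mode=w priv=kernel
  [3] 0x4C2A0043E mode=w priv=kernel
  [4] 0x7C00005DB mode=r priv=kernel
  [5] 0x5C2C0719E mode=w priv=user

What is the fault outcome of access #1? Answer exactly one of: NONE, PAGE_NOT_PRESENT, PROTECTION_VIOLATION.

Trace:
#0 VA=0x48000011D (r,user):
  lvl0: tbl 0x20, slot 18 ⇒ 0x23087 (P1/RW1/US1/PS1)
  ✓ 0x2311D (huge @L0)  — 1 lookups
#1 VA=0x5CB (w,kernel):
  lvl0: tbl 0x20, slot 0 ⇒ 0x27087 (P1/RW1/US1/PS1)
  ✓ 0x275CB (huge @L0)  — 1 lookups
#2 VA=0x683C00B8B (w,kernel):
  lvl0: tbl 0x20, slot 26 ⇒ 0x2A007 (P1/RW1/US1/PS0)
  lvl1: tbl 0x2A, slot 30 ⇒ 0x1E004 (P0/RW0/US1/PS0)
  ⇒ fault: PAGE_NOT_PRESENT  — 2 lookups
#3 VA=0x4C2A0043E (w,kernel):
  lvl0: tbl 0x20, slot 19 ⇒ 0x2B007 (P1/RW1/US1/PS0)
  lvl1: tbl 0x2B, slot 21 ⇒ 0x2D087 (P1/RW1/US1/PS1)
  ✓ 0x2D43E (huge @L1)  — 2 lookups
#4 VA=0x7C00005DB (r,kernel):
  lvl0: tbl 0x20, slot 31 ⇒ 0x15004 (P0/RW0/US1/PS0)
  ⇒ fault: PAGE_NOT_PRESENT  — 1 lookups
#5 VA=0x5C2C0719E (w,user):
  lvl0: tbl 0x20, slot 23 ⇒ 0x30007 (P1/RW1/US1/PS0)
  lvl1: tbl 0x30, slot 22 ⇒ 0x32007 (P1/RW1/US1/PS0)
  lvl2: tbl 0x32, slot 7 ⇒ 0x33003 (P1/RW1/US0/PS0)
  ⇒ fault: PROTECTION_VIOLATION  — 3 lookups

Access #1 fault: NONE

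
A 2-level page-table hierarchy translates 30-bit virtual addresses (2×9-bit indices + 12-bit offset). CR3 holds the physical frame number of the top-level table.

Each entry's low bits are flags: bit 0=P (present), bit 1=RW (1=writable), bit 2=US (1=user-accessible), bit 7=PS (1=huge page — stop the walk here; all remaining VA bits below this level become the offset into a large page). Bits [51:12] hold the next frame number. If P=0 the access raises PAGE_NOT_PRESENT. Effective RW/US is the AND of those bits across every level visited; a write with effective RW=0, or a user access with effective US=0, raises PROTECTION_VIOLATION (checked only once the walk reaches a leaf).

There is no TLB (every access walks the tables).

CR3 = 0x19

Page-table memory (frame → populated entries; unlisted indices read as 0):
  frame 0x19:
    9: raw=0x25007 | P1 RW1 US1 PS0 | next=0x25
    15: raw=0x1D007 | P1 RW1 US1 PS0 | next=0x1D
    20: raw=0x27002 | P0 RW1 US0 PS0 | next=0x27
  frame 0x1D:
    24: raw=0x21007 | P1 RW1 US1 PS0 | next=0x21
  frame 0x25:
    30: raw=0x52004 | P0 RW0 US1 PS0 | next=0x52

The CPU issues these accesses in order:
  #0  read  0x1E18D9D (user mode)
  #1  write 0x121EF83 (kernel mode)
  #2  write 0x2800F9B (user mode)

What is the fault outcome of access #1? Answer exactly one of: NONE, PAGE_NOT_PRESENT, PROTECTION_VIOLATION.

Per-access translation:
#0 VA=0x1E18D9D (r,user):
  lvl0: tbl 0x19, slot 15 ⇒ 0x1D007 (P1/RW1/US1/PS0)
  lvl1: tbl 0x1D, slot 24 ⇒ 0x21007 (P1/RW1/US1/PS0)
  → PA=0x21D9D  (2 entries read)
#1 VA=0x121EF83 (w,kernel):
  lvl0: tbl 0x19, slot 9 ⇒ 0x25007 (P1/RW1/US1/PS0)
  lvl1: tbl 0x25, slot 30 ⇒ 0x52004 (P0/RW0/US1/PS0)
  ✗ PAGE_NOT_PRESENT  [2 reads]
#2 VA=0x2800F9B (w,user):
  lvl0: tbl 0x19, slot 20 ⇒ 0x27002 (P0/RW1/US0/PS0)
  ✗ PAGE_NOT_PRESENT  [1 reads]

Access #1 fault: PAGE_NOT_PRESENT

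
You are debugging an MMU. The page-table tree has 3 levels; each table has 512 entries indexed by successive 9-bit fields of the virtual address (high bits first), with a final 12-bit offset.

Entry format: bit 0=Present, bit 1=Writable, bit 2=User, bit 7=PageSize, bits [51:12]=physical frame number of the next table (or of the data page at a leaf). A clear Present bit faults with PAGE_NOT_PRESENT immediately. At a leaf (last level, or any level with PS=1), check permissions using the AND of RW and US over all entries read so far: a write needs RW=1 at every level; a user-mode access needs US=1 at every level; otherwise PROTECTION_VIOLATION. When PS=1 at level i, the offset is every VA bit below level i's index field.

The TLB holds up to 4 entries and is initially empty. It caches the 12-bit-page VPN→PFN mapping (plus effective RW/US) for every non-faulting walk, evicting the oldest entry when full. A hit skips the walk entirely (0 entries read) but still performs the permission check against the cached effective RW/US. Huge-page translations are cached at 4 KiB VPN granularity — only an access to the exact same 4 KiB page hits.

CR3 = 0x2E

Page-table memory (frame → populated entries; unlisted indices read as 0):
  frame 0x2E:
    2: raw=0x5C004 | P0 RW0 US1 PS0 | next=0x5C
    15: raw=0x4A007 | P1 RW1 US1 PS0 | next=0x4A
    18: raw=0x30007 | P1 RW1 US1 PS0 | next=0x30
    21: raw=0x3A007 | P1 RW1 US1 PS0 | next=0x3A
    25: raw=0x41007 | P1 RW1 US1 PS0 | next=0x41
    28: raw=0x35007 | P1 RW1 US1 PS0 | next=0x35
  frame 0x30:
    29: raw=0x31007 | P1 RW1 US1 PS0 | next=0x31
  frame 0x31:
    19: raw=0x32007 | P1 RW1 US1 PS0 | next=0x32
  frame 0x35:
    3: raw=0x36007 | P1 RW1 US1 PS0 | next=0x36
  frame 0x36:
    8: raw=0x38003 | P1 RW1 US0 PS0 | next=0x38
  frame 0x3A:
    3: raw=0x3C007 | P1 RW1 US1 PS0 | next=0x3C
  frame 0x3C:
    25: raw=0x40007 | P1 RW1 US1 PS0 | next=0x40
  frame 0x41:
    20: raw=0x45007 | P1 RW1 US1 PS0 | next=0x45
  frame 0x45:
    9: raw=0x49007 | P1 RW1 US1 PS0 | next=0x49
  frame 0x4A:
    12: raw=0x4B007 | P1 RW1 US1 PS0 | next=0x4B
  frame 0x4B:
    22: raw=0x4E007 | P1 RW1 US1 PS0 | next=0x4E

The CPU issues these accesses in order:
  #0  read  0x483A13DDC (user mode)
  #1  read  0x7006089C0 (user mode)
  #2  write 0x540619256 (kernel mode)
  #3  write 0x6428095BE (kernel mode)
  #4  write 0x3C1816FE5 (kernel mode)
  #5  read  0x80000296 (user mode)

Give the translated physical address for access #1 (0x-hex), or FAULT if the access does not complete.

Trace:
#0 VA=0x483A13DDC (r,user):
  lvl0: tbl 0x2E, slot 18 ⇒ 0x30007 (P1/RW1/US1/PS0)
  lvl1: tbl 0x30, slot 29 ⇒ 0x31007 (P1/RW1/US1/PS0)
  lvl2: tbl 0x31, slot 19 ⇒ 0x32007 (P1/RW1/US1/PS0)
  ⇒ phys 0x32DDC  [3 reads]
#1 VA=0x7006089C0 (r,user):
  lvl0: tbl 0x2E, slot 28 ⇒ 0x35007 (P1/RW1/US1/PS0)
  lvl1: tbl 0x35, slot 3 ⇒ 0x36007 (P1/RW1/US1/PS0)
  lvl2: tbl 0x36, slot 8 ⇒ 0x38003 (P1/RW1/US0/PS0)
  ✗ PROTECTION_VIOLATION  [3 reads]
#2 VA=0x540619256 (w,kernel):
  lvl0: tbl 0x2E, slot 21 ⇒ 0x3A007 (P1/RW1/US1/PS0)
  lvl1: tbl 0x3A, slot 3 ⇒ 0x3C007 (P1/RW1/US1/PS0)
  lvl2: tbl 0x3C, slot 25 ⇒ 0x40007 (P1/RW1/US1/PS0)
  ⇒ phys 0x40256  [3 reads]
#3 VA=0x6428095BE (w,kernel):
  lvl0: tbl 0x2E, slot 25 ⇒ 0x41007 (P1/RW1/US1/PS0)
  lvl1: tbl 0x41, slot 20 ⇒ 0x45007 (P1/RW1/US1/PS0)
  lvl2: tbl 0x45, slot 9 ⇒ 0x49007 (P1/RW1/US1/PS0)
  ⇒ phys 0x495BE  [3 reads]
#4 VA=0x3C1816FE5 (w,kernel):
  lvl0: tbl 0x2E, slot 15 ⇒ 0x4A007 (P1/RW1/US1/PS0)
  lvl1: tbl 0x4A, slot 12 ⇒ 0x4B007 (P1/RW1/US1/PS0)
  lvl2: tbl 0x4B, slot 22 ⇒ 0x4E007 (P1/RW1/US1/PS0)
  ⇒ phys 0x4EFE5  [3 reads]
#5 VA=0x80000296 (r,user):
  lvl0: tbl 0x2E, slot 2 ⇒ 0x5C004 (P0/RW0/US1/PS0)
  ✗ PAGE_NOT_PRESENT  [1 reads]

Access #1 PA: FAULT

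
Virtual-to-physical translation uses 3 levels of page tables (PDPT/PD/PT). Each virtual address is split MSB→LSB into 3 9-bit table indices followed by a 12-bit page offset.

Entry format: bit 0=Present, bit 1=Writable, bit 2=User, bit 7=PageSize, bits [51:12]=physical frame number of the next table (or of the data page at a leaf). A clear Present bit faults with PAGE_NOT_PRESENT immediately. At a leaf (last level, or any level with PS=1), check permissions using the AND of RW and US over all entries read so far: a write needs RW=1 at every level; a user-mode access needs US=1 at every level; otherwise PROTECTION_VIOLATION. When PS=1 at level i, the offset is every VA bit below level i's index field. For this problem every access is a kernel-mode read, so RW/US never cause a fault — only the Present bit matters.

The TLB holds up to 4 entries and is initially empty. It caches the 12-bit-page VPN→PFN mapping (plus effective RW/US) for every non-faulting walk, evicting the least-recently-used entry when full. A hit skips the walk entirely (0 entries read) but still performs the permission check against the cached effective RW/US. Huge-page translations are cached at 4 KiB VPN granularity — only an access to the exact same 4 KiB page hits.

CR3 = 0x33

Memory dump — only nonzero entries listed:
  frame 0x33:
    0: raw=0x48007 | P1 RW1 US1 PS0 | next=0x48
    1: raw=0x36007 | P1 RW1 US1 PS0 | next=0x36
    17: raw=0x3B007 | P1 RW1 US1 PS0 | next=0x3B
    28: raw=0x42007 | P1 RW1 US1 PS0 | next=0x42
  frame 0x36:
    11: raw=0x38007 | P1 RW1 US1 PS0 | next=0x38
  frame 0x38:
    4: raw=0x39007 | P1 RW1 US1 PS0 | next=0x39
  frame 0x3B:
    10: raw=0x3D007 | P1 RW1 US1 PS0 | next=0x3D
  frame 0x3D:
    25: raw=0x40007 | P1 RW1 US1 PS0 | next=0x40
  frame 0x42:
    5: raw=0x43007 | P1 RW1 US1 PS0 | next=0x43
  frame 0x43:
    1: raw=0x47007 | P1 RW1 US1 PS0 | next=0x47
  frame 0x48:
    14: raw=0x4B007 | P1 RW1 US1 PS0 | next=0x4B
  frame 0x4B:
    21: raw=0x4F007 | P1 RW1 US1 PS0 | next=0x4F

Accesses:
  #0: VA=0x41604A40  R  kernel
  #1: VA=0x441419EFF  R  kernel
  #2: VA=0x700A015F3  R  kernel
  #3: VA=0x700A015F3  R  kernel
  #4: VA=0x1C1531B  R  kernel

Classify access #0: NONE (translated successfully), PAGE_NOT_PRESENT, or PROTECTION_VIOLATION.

Trace:
#0 VA=0x41604A40 (r,kernel):
  L0: frame=0x33 idx=1 entry=0x36007 [P=1 RW=1 US=1 PS=0]
  L1: frame=0x36 idx=11 entry=0x38007 [P=1 RW=1 US=1 PS=0]
  L2: frame=0x38 idx=4 entry=0x39007 [P=1 RW=1 US=1 PS=0]
  ⇒ phys 0x39A40  [3 reads]
#1 VA=0x441419EFF (r,kernel):
  L0: frame=0x33 idx=17 entry=0x3B007 [P=1 RW=1 US=1 PS=0]
  L1: frame=0x3B idx=10 entry=0x3D007 [P=1 RW=1 US=1 PS=0]
  L2: frame=0x3D idx=25 entry=0x40007 [P=1 RW=1 US=1 PS=0]
  ⇒ phys 0x40EFF  [3 reads]
#2 VA=0x700A015F3 (r,kernel):
  L0: frame=0x33 idx=28 entry=0x42007 [P=1 RW=1 US=1 PS=0]
  L1: frame=0x42 idx=5 entry=0x43007 [P=1 RW=1 US=1 PS=0]
  L2: frame=0x43 idx=1 entry=0x47007 [P=1 RW=1 US=1 PS=0]
  ⇒ phys 0x475F3  [3 reads]
#3 VA=0x700A015F3 (r,kernel):
  TLB hit vpn=0x700A01 → PA=0x475F3
#4 VA=0x1C1531B (r,kernel):
  L0: frame=0x33 idx=0 entry=0x48007 [P=1 RW=1 US=1 PS=0]
  L1: frame=0x48 idx=14 entry=0x4B007 [P=1 RW=1 US=1 PS=0]
  L2: frame=0x4B idx=21 entry=0x4F007 [P=1 RW=1 US=1 PS=0]
  ⇒ phys 0x4F31B  [3 reads]

Access #0 fault: NONE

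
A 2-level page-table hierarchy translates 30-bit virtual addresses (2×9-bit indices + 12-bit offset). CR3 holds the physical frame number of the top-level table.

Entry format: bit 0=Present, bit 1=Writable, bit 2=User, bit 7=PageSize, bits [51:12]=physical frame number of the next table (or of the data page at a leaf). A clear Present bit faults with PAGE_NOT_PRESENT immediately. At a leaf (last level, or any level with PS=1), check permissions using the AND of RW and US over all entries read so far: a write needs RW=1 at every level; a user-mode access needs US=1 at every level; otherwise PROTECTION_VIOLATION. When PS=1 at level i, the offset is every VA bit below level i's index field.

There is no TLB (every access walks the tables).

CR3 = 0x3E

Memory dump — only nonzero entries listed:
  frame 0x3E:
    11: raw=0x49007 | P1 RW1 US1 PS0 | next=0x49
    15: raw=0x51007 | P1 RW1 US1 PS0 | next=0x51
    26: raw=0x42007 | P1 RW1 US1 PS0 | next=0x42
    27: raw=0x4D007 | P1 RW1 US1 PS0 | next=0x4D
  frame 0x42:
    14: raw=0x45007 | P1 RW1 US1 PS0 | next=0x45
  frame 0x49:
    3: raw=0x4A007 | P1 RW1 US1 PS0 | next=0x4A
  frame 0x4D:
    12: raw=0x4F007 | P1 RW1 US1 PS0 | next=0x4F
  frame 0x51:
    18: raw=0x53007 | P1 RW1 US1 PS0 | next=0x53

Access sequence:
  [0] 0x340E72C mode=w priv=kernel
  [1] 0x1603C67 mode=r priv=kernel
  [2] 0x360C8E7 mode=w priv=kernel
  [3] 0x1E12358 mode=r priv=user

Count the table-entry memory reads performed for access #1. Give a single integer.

Walk each access:
#0 VA=0x340E72C (w,kernel):
  lvl0: tbl 0x3E, slot 26 ⇒ 0x42007 (P1/RW1/US1/PS0)
  lvl1: tbl 0x42, slot 14 ⇒ 0x45007 (P1/RW1/US1/PS0)
  ✓ 0x4572C  — 2 lookups
#1 VA=0x1603C67 (r,kernel):
  lvl0: tbl 0x3E, slot 11 ⇒ 0x49007 (P1/RW1/US1/PS0)
  lvl1: tbl 0x49, slot 3 ⇒ 0x4A007 (P1/RW1/US1/PS0)
  ✓ 0x4AC67  — 2 lookups
#2 VA=0x360C8E7 (w,kernel):
  lvl0: tbl 0x3E, slot 27 ⇒ 0x4D007 (P1/RW1/US1/PS0)
  lvl1: tbl 0x4D, slot 12 ⇒ 0x4F007 (P1/RW1/US1/PS0)
  ✓ 0x4F8E7  — 2 lookups
#3 VA=0x1E12358 (r,user):
  lvl0: tbl 0x3E, slot 15 ⇒ 0x51007 (P1/RW1/US1/PS0)
  lvl1: tbl 0x51, slot 18 ⇒ 0x53007 (P1/RW1/US1/PS0)
  ✓ 0x53358  — 2 lookups

Entries read for #1: 2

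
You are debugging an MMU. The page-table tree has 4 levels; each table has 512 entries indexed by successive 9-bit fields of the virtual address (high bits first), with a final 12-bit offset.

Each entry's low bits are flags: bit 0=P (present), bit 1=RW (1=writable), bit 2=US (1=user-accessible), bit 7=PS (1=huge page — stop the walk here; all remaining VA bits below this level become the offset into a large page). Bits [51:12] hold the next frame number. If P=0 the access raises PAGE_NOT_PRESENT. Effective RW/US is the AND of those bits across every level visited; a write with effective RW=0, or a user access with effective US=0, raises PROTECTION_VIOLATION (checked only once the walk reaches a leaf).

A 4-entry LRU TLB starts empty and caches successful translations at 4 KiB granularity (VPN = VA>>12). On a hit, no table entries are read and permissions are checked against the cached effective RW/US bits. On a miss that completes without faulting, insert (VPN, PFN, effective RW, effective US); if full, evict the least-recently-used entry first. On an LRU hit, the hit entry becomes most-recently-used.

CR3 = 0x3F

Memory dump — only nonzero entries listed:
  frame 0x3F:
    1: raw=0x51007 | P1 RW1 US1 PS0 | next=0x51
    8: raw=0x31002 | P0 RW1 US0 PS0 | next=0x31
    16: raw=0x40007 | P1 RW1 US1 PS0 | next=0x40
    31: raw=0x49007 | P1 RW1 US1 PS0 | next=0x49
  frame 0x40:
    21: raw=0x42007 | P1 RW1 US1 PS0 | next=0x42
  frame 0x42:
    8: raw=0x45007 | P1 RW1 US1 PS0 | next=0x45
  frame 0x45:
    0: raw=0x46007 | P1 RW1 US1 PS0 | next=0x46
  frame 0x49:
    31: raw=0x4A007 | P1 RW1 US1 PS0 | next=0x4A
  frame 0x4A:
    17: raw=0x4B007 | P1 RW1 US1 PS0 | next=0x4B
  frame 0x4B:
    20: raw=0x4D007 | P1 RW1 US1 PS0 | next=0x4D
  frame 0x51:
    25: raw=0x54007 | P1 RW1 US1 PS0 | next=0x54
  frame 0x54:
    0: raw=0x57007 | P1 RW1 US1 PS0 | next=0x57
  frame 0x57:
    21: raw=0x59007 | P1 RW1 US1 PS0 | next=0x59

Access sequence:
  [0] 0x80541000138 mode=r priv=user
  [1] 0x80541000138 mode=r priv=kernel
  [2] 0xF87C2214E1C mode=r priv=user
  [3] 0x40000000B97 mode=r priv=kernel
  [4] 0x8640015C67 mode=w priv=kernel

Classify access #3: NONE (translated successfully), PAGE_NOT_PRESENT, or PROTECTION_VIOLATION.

Per-access translation:
#0 VA=0x80541000138 (r,user):
  lvl0: tbl 0x3F, slot 16 ⇒ 0x40007 (P1/RW1/US1/PS0)
  lvl1: tbl 0x40, slot 21 ⇒ 0x42007 (P1/RW1/US1/PS0)
  lvl2: tbl 0x42, slot 8 ⇒ 0x45007 (P1/RW1/US1/PS0)
  lvl3: tbl 0x45, slot 0 ⇒ 0x46007 (P1/RW1/US1/PS0)
  ✓ 0x46138  — 4 lookups
#1 VA=0x80541000138 (r,kernel):
  TLB hit vpn=0x80541000 → PA=0x46138
#2 VA=0xF87C2214E1C (r,user):
  lvl0: tbl 0x3F, slot 31 ⇒ 0x49007 (P1/RW1/US1/PS0)
  lvl1: tbl 0x49, slot 31 ⇒ 0x4A007 (P1/RW1/US1/PS0)
  lvl2: tbl 0x4A, slot 17 ⇒ 0x4B007 (P1/RW1/US1/PS0)
  lvl3: tbl 0x4B, slot 20 ⇒ 0x4D007 (P1/RW1/US1/PS0)
  ✓ 0x4DE1C  — 4 lookups
#3 VA=0x40000000B97 (r,kernel):
  lvl0: tbl 0x3F, slot 8 ⇒ 0x31002 (P0/RW1/US0/PS0)
  → PAGE_NOT_PRESENT  (1 entries read)
#4 VA=0x8640015C67 (w,kernel):
  lvl0: tbl 0x3F, slot 1 ⇒ 0x51007 (P1/RW1/US1/PS0)
  lvl1: tbl 0x51, slot 25 ⇒ 0x54007 (P1/RW1/US1/PS0)
  lvl2: tbl 0x54, slot 0 ⇒ 0x57007 (P1/RW1/US1/PS0)
  lvl3: tbl 0x57, slot 21 ⇒ 0x59007 (P1/RW1/US1/PS0)
  ✓ 0x59C67  — 4 lookups

Access #3 fault: PAGE_NOT_PRESENT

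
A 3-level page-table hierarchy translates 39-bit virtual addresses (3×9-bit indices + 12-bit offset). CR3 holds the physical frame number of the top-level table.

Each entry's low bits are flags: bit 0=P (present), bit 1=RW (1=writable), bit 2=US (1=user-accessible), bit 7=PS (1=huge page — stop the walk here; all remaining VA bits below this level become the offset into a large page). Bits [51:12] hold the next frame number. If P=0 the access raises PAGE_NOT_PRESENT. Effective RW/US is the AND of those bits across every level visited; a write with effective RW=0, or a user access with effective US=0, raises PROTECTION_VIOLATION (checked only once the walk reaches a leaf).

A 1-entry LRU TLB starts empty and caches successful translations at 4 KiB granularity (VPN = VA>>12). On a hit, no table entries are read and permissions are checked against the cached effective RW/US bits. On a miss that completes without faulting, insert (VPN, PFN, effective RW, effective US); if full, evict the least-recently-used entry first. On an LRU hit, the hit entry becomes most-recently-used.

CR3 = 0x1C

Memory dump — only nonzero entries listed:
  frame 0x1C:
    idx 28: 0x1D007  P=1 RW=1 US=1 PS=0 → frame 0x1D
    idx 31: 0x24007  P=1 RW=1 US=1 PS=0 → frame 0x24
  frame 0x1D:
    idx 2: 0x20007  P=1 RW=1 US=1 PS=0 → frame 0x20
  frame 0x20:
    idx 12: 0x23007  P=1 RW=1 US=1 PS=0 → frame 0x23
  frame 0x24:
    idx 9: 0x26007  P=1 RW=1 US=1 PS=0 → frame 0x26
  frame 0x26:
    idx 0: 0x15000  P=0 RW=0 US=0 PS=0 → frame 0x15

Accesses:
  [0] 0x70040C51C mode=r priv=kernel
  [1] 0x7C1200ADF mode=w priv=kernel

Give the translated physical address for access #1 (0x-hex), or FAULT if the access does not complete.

Per-access translation:
#0 VA=0x70040C51C (r,kernel):
  L0: frame=0x1C idx=28 entry=0x1D007 [P=1 RW=1 US=1 PS=0]
  L1: frame=0x1D idx=2 entry=0x20007 [P=1 RW=1 US=1 PS=0]
  L2: frame=0x20 idx=12 entry=0x23007 [P=1 RW=1 US=1 PS=0]
  → PA=0x2351C  (3 entries read)
#1 VA=0x7C1200ADF (w,kernel):
  L0: frame=0x1C idx=31 entry=0x24007 [P=1 RW=1 US=1 PS=0]
  L1: frame=0x24 idx=9 entry=0x26007 [P=1 RW=1 US=1 PS=0]
  L2: frame=0x26 idx=0 entry=0x15000 [P=0 RW=0 US=0 PS=0]
  ✗ PAGE_NOT_PRESENT  [3 reads]

Access #1 PA: FAULT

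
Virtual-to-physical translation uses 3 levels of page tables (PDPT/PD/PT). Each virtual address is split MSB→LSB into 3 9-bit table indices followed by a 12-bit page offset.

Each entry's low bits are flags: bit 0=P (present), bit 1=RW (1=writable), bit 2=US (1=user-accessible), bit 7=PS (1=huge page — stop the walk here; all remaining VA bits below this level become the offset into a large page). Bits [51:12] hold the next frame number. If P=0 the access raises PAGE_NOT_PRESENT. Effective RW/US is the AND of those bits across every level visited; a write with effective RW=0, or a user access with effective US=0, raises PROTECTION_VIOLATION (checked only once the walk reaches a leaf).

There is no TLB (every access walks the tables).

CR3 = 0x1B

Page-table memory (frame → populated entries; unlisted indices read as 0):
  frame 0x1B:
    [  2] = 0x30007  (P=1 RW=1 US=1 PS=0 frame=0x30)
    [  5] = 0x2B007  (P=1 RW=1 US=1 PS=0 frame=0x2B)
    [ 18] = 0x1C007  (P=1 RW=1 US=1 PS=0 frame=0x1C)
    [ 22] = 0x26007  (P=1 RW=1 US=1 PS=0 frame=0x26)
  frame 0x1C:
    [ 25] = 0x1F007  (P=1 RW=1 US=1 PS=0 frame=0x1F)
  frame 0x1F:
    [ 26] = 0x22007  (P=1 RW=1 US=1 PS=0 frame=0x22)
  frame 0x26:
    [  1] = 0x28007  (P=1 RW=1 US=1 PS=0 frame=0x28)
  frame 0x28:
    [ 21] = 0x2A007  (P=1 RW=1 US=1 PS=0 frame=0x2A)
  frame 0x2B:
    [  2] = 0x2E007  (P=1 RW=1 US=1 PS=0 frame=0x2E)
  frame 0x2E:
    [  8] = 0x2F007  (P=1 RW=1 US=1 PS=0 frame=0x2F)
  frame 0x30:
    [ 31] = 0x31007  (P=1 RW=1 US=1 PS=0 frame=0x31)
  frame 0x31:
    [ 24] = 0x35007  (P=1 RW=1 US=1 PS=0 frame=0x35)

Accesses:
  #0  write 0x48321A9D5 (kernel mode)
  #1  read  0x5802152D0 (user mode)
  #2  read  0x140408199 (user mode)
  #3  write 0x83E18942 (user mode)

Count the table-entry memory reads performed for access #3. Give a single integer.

Per-access translation:
#0 VA=0x48321A9D5 (w,kernel):
  lvl0: tbl 0x1B, slot 18 ⇒ 0x1C007 (P1/RW1/US1/PS0)
  lvl1: tbl 0x1C, slot 25 ⇒ 0x1F007 (P1/RW1/US1/PS0)
  lvl2: tbl 0x1F, slot 26 ⇒ 0x22007 (P1/RW1/US1/PS0)
  ✓ 0x229D5  — 3 lookups
#1 VA=0x5802152D0 (r,user):
  lvl0: tbl 0x1B, slot 22 ⇒ 0x26007 (P1/RW1/US1/PS0)
  lvl1: tbl 0x26, slot 1 ⇒ 0x28007 (P1/RW1/US1/PS0)
  lvl2: tbl 0x28, slot 21 ⇒ 0x2A007 (P1/RW1/US1/PS0)
  ✓ 0x2A2D0  — 3 lookups
#2 VA=0x140408199 (r,user):
  lvl0: tbl 0x1B, slot 5 ⇒ 0x2B007 (P1/RW1/US1/PS0)
  lvl1: tbl 0x2B, slot 2 ⇒ 0x2E007 (P1/RW1/US1/PS0)
  lvl2: tbl 0x2E, slot 8 ⇒ 0x2F007 (P1/RW1/US1/PS0)
  ✓ 0x2F199  — 3 lookups
#3 VA=0x83E18942 (w,user):
  lvl0: tbl 0x1B, slot 2 ⇒ 0x30007 (P1/RW1/US1/PS0)
  lvl1: tbl 0x30, slot 31 ⇒ 0x31007 (P1/RW1/US1/PS0)
  lvl2: tbl 0x31, slot 24 ⇒ 0x35007 (P1/RW1/US1/PS0)
  ✓ 0x35942  — 3 lookups

Entries read for #3: 3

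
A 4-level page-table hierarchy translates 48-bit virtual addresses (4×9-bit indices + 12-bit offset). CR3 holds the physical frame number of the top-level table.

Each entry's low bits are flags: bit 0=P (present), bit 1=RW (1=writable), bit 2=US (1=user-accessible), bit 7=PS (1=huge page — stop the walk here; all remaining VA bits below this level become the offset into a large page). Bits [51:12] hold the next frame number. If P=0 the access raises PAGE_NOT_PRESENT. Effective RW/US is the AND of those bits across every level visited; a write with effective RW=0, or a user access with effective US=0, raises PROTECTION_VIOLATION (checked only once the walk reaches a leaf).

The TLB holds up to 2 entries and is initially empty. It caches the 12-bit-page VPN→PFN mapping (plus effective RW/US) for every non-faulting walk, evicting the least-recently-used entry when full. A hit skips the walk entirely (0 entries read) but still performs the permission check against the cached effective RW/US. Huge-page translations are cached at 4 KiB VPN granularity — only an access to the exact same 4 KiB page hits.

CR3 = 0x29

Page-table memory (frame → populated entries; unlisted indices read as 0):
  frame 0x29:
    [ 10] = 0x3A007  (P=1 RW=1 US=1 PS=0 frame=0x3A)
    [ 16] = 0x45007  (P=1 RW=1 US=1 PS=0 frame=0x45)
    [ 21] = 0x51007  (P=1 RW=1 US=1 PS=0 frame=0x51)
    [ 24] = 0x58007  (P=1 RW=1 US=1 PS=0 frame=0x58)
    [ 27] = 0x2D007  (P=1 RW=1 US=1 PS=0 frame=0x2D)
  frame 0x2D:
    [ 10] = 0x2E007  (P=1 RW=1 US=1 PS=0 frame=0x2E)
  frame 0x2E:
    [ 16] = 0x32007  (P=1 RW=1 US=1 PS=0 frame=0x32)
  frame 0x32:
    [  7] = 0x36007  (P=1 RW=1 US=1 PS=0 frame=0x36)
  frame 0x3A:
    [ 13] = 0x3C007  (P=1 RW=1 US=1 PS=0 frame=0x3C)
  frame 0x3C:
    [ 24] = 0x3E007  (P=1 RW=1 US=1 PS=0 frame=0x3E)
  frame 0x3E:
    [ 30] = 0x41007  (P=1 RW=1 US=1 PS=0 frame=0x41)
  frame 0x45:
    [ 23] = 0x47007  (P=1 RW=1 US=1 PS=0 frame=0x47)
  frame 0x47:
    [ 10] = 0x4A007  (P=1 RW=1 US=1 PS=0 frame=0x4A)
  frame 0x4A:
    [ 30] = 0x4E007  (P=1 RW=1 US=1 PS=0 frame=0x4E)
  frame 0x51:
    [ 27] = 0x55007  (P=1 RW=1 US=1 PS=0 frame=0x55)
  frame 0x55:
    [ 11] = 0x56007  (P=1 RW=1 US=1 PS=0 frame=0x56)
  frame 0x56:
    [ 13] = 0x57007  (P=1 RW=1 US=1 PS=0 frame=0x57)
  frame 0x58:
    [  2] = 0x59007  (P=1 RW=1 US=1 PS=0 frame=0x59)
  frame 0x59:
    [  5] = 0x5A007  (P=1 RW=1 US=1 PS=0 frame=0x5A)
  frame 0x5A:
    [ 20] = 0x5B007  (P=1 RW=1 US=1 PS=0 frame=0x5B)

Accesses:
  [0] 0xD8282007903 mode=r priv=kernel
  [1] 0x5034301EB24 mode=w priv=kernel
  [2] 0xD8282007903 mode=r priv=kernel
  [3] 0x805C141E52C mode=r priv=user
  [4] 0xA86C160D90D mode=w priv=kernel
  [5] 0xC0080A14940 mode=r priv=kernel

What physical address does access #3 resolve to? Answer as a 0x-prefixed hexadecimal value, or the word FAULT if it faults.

Trace:
#0 VA=0xD8282007903 (r,kernel):
  lvl0: tbl 0x29, slot 27 ⇒ 0x2D007 (P1/RW1/US1/PS0)
  lvl1: tbl 0x2D, slot 10 ⇒ 0x2E007 (P1/RW1/US1/PS0)
  lvl2: tbl 0x2E, slot 16 ⇒ 0x32007 (P1/RW1/US1/PS0)
  lvl3: tbl 0x32, slot 7 ⇒ 0x36007 (P1/RW1/US1/PS0)
  ⇒ phys 0x36903  [4 reads]
#1 VA=0x5034301EB24 (w,kernel):
  lvl0: tbl 0x29, slot 10 ⇒ 0x3A007 (P1/RW1/US1/PS0)
  lvl1: tbl 0x3A, slot 13 ⇒ 0x3C007 (P1/RW1/US1/PS0)
  lvl2: tbl 0x3C, slot 24 ⇒ 0x3E007 (P1/RW1/US1/PS0)
  lvl3: tbl 0x3E, slot 30 ⇒ 0x41007 (P1/RW1/US1/PS0)
  ⇒ phys 0x41B24  [4 reads]
#2 VA=0xD8282007903 (r,kernel):
  TLB hit vpn=0xD8282007 → PA=0x36903
#3 VA=0x805C141E52C (r,user):
  lvl0: tbl 0x29, slot 16 ⇒ 0x45007 (P1/RW1/US1/PS0)
  lvl1: tbl 0x45, slot 23 ⇒ 0x47007 (P1/RW1/US1/PS0)
  lvl2: tbl 0x47, slot 10 ⇒ 0x4A007 (P1/RW1/US1/PS0)
  lvl3: tbl 0x4A, slot 30 ⇒ 0x4E007 (P1/RW1/US1/PS0)
  ⇒ phys 0x4E52C  [4 reads]
#4 VA=0xA86C160D90D (w,kernel):
  lvl0: tbl 0x29, slot 21 ⇒ 0x51007 (P1/RW1/US1/PS0)
  lvl1: tbl 0x51, slot 27 ⇒ 0x55007 (P1/RW1/US1/PS0)
  lvl2: tbl 0x55, slot 11 ⇒ 0x56007 (P1/RW1/US1/PS0)
  lvl3: tbl 0x56, slot 13 ⇒ 0x57007 (P1/RW1/US1/PS0)
  ⇒ phys 0x5790D  [4 reads]
#5 VA=0xC0080A14940 (r,kernel):
  lvl0: tbl 0x29, slot 24 ⇒ 0x58007 (P1/RW1/US1/PS0)
  lvl1: tbl 0x58, slot 2 ⇒ 0x59007 (P1/RW1/US1/PS0)
  lvl2: tbl 0x59, slot 5 ⇒ 0x5A007 (P1/RW1/US1/PS0)
  lvl3: tbl 0x5A, slot 20 ⇒ 0x5B007 (P1/RW1/US1/PS0)
  ⇒ phys 0x5B940  [4 reads]

Access #3 PA: 0x4E52C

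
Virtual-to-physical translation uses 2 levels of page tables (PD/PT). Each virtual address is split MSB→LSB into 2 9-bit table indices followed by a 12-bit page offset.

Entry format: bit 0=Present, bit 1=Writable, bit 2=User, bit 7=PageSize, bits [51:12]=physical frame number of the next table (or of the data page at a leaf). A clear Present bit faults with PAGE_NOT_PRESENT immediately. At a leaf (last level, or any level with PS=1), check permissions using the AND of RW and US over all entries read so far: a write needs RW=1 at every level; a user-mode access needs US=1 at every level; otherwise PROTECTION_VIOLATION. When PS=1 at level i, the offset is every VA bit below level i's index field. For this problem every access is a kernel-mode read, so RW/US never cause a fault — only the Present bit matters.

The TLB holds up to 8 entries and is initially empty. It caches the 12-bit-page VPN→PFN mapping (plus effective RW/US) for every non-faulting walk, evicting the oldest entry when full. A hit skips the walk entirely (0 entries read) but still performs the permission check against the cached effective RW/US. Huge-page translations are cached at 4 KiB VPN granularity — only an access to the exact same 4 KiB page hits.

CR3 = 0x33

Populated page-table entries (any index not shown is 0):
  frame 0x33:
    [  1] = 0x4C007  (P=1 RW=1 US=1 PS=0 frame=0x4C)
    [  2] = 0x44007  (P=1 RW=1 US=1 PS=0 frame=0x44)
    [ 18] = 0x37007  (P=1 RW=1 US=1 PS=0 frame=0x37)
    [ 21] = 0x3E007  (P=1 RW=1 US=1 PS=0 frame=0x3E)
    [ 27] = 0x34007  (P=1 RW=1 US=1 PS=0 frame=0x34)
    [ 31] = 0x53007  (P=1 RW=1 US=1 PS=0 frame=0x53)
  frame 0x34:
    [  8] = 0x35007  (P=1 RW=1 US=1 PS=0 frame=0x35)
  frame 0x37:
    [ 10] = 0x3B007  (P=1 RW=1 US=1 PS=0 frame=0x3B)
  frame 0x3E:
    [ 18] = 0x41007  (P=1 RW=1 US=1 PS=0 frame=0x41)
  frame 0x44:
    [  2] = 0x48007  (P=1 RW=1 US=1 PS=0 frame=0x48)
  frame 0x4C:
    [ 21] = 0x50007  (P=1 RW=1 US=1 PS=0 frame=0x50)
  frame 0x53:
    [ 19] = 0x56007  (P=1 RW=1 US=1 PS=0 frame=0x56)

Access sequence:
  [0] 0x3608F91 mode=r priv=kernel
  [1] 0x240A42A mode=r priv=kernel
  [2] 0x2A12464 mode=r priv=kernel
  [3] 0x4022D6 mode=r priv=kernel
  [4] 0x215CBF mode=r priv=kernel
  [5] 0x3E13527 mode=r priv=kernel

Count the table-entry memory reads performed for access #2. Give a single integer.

Walk each access:
#0 VA=0x3608F91 (r,kernel):
  lvl0: tbl 0x33, slot 27 ⇒ 0x34007 (P1/RW1/US1/PS0)
  lvl1: tbl 0x34, slot 8 ⇒ 0x35007 (P1/RW1/US1/PS0)
  → PA=0x35F91  (2 entries read)
#1 VA=0x240A42A (r,kernel):
  lvl0: tbl 0x33, slot 18 ⇒ 0x37007 (P1/RW1/US1/PS0)
  lvl1: tbl 0x37, slot 10 ⇒ 0x3B007 (P1/RW1/US1/PS0)
  → PA=0x3B42A  (2 entries read)
#2 VA=0x2A12464 (r,kernel):
  lvl0: tbl 0x33, slot 21 ⇒ 0x3E007 (P1/RW1/US1/PS0)
  lvl1: tbl 0x3E, slot 18 ⇒ 0x41007 (P1/RW1/US1/PS0)
  → PA=0x41464  (2 entries read)
#3 VA=0x4022D6 (r,kernel):
  lvl0: tbl 0x33, slot 2 ⇒ 0x44007 (P1/RW1/US1/PS0)
  lvl1: tbl 0x44, slot 2 ⇒ 0x48007 (P1/RW1/US1/PS0)
  → PA=0x482D6  (2 entries read)
#4 VA=0x215CBF (r,kernel):
  lvl0: tbl 0x33, slot 1 ⇒ 0x4C007 (P1/RW1/US1/PS0)
  lvl1: tbl 0x4C, slot 21 ⇒ 0x50007 (P1/RW1/US1/PS0)
  → PA=0x50CBF  (2 entries read)
#5 VA=0x3E13527 (r,kernel):
  lvl0: tbl 0x33, slot 31 ⇒ 0x53007 (P1/RW1/US1/PS0)
  lvl1: tbl 0x53, slot 19 ⇒ 0x56007 (P1/RW1/US1/PS0)
  → PA=0x56527  (2 entries read)

Entries read for #2: 2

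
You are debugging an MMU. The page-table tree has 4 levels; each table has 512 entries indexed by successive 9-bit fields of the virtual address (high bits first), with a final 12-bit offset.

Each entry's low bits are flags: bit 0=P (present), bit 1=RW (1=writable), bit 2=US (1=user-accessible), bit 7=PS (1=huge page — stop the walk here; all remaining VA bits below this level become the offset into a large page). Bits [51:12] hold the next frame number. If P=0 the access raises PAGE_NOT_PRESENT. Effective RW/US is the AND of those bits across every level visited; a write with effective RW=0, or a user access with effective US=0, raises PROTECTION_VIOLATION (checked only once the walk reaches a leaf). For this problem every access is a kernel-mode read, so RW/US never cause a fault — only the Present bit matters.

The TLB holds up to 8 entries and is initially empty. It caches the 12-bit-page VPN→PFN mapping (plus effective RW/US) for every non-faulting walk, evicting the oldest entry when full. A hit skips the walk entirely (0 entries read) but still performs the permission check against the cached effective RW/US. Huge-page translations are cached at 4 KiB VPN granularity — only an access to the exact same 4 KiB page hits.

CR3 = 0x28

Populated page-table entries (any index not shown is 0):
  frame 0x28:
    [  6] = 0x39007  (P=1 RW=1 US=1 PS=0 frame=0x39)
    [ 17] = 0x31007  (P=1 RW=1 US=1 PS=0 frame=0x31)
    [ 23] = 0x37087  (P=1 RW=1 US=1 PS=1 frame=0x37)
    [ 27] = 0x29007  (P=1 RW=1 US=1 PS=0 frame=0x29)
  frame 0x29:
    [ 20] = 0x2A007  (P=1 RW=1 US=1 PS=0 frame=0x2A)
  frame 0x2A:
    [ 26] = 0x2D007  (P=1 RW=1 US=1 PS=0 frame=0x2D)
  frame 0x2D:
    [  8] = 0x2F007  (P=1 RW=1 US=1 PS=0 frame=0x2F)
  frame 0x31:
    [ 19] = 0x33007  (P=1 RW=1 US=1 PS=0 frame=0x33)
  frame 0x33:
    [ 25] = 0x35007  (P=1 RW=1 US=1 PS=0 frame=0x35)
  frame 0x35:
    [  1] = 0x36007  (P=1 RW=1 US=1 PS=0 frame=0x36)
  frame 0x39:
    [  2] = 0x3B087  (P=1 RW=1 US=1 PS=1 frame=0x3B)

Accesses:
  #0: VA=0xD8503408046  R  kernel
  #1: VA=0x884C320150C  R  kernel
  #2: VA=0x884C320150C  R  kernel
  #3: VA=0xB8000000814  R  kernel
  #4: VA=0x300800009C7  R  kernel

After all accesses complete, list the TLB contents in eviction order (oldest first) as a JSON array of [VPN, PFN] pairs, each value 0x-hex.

Trace:
#0 VA=0xD8503408046 (r,kernel):
  lvl0: tbl 0x28, slot 27 ⇒ 0x29007 (P1/RW1/US1/PS0)
  lvl1: tbl 0x29, slot 20 ⇒ 0x2A007 (P1/RW1/US1/PS0)
  lvl2: tbl 0x2A, slot 26 ⇒ 0x2D007 (P1/RW1/US1/PS0)
  lvl3: tbl 0x2D, slot 8 ⇒ 0x2F007 (P1/RW1/US1/PS0)
  → PA=0x2F046  (4 entries read)
#1 VA=0x884C320150C (r,kernel):
  lvl0: tbl 0x28, slot 17 ⇒ 0x31007 (P1/RW1/US1/PS0)
  lvl1: tbl 0x31, slot 19 ⇒ 0x33007 (P1/RW1/US1/PS0)
  lvl2: tbl 0x33, slot 25 ⇒ 0x35007 (P1/RW1/US1/PS0)
  lvl3: tbl 0x35, slot 1 ⇒ 0x36007 (P1/RW1/US1/PS0)
  → PA=0x3650C  (4 entries read)
#2 VA=0x884C320150C (r,kernel):
  TLB hit vpn=0x884C3201 → PA=0x3650C
#3 VA=0xB8000000814 (r,kernel):
  lvl0: tbl 0x28, slot 23 ⇒ 0x37087 (P1/RW1/US1/PS1)
  → PA=0x37814 (huge @L0)  (1 entries read)
#4 VA=0x300800009C7 (r,kernel):
  lvl0: tbl 0x28, slot 6 ⇒ 0x39007 (P1/RW1/US1/PS0)
  lvl1: tbl 0x39, slot 2 ⇒ 0x3B087 (P1/RW1/US1/PS1)
  → PA=0x3B9C7 (huge @L1)  (2 entries read)

TLB: [["0xD8503408", "0x2F"], ["0x884C3201", "0x36"], ["0xB8000000", "0x37"], ["0x30080000", "0x3B"]]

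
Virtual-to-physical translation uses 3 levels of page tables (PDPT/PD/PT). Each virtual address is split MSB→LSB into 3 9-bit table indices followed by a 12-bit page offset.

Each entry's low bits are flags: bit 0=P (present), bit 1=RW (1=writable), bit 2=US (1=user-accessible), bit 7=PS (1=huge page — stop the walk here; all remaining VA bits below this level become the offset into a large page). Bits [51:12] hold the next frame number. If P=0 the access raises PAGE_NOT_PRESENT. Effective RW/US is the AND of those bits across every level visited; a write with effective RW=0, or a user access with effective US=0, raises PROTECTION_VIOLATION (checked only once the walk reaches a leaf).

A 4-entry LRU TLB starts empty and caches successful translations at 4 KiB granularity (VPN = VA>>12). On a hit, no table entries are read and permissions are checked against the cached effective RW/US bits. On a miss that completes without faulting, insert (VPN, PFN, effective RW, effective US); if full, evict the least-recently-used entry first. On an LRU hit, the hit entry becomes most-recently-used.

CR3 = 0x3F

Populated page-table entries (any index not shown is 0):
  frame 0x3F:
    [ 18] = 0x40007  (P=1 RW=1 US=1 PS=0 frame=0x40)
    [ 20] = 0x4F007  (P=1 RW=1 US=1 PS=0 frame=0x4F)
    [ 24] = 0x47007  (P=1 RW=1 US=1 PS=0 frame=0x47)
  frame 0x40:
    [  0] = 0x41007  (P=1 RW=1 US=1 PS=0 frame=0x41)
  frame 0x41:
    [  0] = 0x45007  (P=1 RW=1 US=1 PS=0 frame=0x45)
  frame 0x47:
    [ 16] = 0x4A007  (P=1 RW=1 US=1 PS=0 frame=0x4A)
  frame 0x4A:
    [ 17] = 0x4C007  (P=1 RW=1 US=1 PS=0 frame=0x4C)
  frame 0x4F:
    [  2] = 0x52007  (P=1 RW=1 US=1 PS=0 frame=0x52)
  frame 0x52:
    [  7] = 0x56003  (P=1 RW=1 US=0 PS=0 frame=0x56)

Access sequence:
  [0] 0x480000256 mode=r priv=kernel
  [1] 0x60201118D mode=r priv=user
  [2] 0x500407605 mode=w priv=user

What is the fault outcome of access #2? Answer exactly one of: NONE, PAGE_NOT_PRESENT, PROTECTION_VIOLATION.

Per-access translation:
#0 VA=0x480000256 (r,kernel):
  L0 @0x3F[18] → 0x40007  P=1,RW=1,US=1,PS=0
  L1 @0x40[0] → 0x41007  P=1,RW=1,US=1,PS=0
  L2 @0x41[0] → 0x45007  P=1,RW=1,US=1,PS=0
  → PA=0x45256  (3 entries read)
#1 VA=0x60201118D (r,user):
  L0 @0x3F[24] → 0x47007  P=1,RW=1,US=1,PS=0
  L1 @0x47[16] → 0x4A007  P=1,RW=1,US=1,PS=0
  L2 @0x4A[17] → 0x4C007  P=1,RW=1,US=1,PS=0
  → PA=0x4C18D  (3 entries read)
#2 VA=0x500407605 (w,user):
  L0 @0x3F[20] → 0x4F007  P=1,RW=1,US=1,PS=0
  L1 @0x4F[2] → 0x52007  P=1,RW=1,US=1,PS=0
  L2 @0x52[7] → 0x56003  P=1,RW=1,US=0,PS=0
  → PROTECTION_VIOLATION  (3 entries read)

Access #2 fault: PROTECTION_VIOLATION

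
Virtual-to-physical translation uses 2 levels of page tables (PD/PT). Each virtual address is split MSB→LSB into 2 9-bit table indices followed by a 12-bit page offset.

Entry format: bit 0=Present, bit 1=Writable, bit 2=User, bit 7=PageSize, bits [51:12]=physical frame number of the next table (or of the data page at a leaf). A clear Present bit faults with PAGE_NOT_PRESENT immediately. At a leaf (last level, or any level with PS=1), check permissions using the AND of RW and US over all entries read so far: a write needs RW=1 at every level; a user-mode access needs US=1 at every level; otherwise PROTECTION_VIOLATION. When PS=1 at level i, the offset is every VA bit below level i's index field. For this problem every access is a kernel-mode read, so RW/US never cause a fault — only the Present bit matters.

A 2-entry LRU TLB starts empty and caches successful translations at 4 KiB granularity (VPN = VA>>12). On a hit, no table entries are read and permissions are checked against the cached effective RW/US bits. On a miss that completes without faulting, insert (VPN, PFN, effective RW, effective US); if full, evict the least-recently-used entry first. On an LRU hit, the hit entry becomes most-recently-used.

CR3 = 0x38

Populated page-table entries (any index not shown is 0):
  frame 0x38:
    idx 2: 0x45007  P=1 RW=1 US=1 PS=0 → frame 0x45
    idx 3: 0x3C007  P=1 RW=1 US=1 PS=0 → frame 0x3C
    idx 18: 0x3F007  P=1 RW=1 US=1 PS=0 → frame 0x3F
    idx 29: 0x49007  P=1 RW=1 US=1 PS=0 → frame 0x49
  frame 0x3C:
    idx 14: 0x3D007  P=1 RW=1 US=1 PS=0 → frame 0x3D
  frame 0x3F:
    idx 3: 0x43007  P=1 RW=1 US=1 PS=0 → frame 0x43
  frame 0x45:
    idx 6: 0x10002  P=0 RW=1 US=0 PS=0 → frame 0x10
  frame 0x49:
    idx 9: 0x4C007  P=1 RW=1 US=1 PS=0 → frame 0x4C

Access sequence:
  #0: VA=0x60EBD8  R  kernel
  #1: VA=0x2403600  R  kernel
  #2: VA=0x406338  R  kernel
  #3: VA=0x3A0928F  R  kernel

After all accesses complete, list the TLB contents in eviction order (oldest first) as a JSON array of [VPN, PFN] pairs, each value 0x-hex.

Trace:
#0 VA=0x60EBD8 (r,kernel):
  L0 @0x38[3] → 0x3C007  P=1,RW=1,US=1,PS=0
  L1 @0x3C[14] → 0x3D007  P=1,RW=1,US=1,PS=0
  ⇒ phys 0x3DBD8  [2 reads]
#1 VA=0x2403600 (r,kernel):
  L0 @0x38[18] → 0x3F007  P=1,RW=1,US=1,PS=0
  L1 @0x3F[3] → 0x43007  P=1,RW=1,US=1,PS=0
  ⇒ phys 0x43600  [2 reads]
#2 VA=0x406338 (r,kernel):
  L0 @0x38[2] → 0x45007  P=1,RW=1,US=1,PS=0
  L1 @0x45[6] → 0x10002  P=0,RW=1,US=0,PS=0
  ✗ PAGE_NOT_PRESENT  [2 reads]
#3 VA=0x3A0928F (r,kernel):
  L0 @0x38[29] → 0x49007  P=1,RW=1,US=1,PS=0
  L1 @0x49[9] → 0x4C007  P=1,RW=1,US=1,PS=0
  ⇒ phys 0x4C28F  [2 reads]

TLB: [["0x2403", "0x43"], ["0x3A09", "0x4C"]]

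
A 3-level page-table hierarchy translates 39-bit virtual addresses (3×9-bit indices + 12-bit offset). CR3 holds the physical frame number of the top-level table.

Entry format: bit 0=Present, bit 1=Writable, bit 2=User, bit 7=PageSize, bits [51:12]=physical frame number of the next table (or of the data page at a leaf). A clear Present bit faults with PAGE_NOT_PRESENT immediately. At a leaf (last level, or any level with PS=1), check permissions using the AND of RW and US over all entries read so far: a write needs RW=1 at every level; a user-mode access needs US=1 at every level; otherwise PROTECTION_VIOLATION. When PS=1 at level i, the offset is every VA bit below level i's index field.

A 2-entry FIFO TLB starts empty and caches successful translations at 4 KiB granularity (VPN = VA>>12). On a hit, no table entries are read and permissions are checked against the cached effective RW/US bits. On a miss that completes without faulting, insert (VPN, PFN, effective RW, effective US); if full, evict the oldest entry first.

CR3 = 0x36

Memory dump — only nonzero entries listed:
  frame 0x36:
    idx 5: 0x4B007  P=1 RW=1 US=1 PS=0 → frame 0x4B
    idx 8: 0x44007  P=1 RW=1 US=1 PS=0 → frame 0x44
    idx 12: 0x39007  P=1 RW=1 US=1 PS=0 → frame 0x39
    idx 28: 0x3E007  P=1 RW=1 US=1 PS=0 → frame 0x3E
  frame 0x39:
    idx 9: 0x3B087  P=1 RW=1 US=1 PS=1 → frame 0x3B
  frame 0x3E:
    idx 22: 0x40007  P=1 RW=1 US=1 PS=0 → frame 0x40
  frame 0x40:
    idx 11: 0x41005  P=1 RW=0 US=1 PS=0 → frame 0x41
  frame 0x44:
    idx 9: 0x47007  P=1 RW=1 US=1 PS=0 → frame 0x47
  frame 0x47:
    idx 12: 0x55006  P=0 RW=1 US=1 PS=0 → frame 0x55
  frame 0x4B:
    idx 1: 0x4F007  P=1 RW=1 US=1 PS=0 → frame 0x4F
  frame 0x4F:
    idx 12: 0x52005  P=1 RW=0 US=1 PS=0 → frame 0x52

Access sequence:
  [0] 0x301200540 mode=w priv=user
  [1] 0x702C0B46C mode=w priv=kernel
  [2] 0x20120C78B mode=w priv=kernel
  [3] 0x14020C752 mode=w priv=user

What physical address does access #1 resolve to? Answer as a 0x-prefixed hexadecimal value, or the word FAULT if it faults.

Trace:
#0 VA=0x301200540 (w,user):
  L0 @0x36[12] → 0x39007  P=1,RW=1,US=1,PS=0
  L1 @0x39[9] → 0x3B087  P=1,RW=1,US=1,PS=1
  → PA=0x3B540 (huge @L1)  (2 entries read)
#1 VA=0x702C0B46C (w,kernel):
  L0 @0x36[28] → 0x3E007  P=1,RW=1,US=1,PS=0
  L1 @0x3E[22] → 0x40007  P=1,RW=1,US=1,PS=0
  L2 @0x40[11] → 0x41005  P=1,RW=0,US=1,PS=0
  → PROTECTION_VIOLATION  (3 entries read)
#2 VA=0x20120C78B (w,kernel):
  L0 @0x36[8] → 0x44007  P=1,RW=1,US=1,PS=0
  L1 @0x44[9] → 0x47007  P=1,RW=1,US=1,PS=0
  L2 @0x47[12] → 0x55006  P=0,RW=1,US=1,PS=0
  → PAGE_NOT_PRESENT  (3 entries read)
#3 VA=0x14020C752 (w,user):
  L0 @0x36[5] → 0x4B007  P=1,RW=1,US=1,PS=0
  L1 @0x4B[1] → 0x4F007  P=1,RW=1,US=1,PS=0
  L2 @0x4F[12] → 0x52005  P=1,RW=0,US=1,PS=0
  → PROTECTION_VIOLATION  (3 entries read)

Access #1 PA: FAULT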